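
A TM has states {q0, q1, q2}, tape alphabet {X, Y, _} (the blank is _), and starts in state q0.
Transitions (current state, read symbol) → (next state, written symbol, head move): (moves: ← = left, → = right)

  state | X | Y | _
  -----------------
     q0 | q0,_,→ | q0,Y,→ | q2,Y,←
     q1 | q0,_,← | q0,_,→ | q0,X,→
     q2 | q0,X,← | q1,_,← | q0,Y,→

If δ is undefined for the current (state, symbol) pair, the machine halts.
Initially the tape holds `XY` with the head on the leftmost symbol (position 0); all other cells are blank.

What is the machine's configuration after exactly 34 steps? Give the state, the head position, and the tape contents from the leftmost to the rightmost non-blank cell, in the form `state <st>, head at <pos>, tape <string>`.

state q0, head at 6, tape YY_YYYYY

state=q0 head=0 tape=__[X]Y_____   (q0,X)→(q0,_,→)
state=q0 head=1 tape=___[Y]_____   (q0,Y)→(q0,Y,→)
state=q0 head=2 tape=___Y[_]____   (q0,_)→(q2,Y,←)
state=q2 head=1 tape=___[Y]Y____   (q2,Y)→(q1,_,←)
state=q1 head=0 tape=__[_]_Y____   (q1,_)→(q0,X,→)
state=q0 head=1 tape=__X[_]Y____   (q0,_)→(q2,Y,←)
state=q2 head=0 tape=__[X]YY____   (q2,X)→(q0,X,←)
state=q0 head=-1 tape=_[_]XYY____   (q0,_)→(q2,Y,←)
state=q2 head=-2 tape=[_]YXYY____   (q2,_)→(q0,Y,→)
state=q0 head=-1 tape=Y[Y]XYY____   (q0,Y)→(q0,Y,→)
state=q0 head=0 tape=YY[X]YY____   (q0,X)→(q0,_,→)
state=q0 head=1 tape=YY_[Y]Y____   (q0,Y)→(q0,Y,→)
state=q0 head=2 tape=YY_Y[Y]____   (q0,Y)→(q0,Y,→)
state=q0 head=3 tape=YY_YY[_]___   (q0,_)→(q2,Y,←)
state=q2 head=2 tape=YY_Y[Y]Y___   (q2,Y)→(q1,_,←)
state=q1 head=1 tape=YY_[Y]_Y___   (q1,Y)→(q0,_,→)
state=q0 head=2 tape=YY__[_]Y___   (q0,_)→(q2,Y,←)
state=q2 head=1 tape=YY_[_]YY___   (q2,_)→(q0,Y,→)
state=q0 head=2 tape=YY_Y[Y]Y___   (q0,Y)→(q0,Y,→)
state=q0 head=3 tape=YY_YY[Y]___   (q0,Y)→(q0,Y,→)
state=q0 head=4 tape=YY_YYY[_]__   (q0,_)→(q2,Y,←)
state=q2 head=3 tape=YY_YY[Y]Y__   (q2,Y)→(q1,_,←)
state=q1 head=2 tape=YY_Y[Y]_Y__   (q1,Y)→(q0,_,→)
state=q0 head=3 tape=YY_Y_[_]Y__   (q0,_)→(q2,Y,←)
state=q2 head=2 tape=YY_Y[_]YY__   (q2,_)→(q0,Y,→)
state=q0 head=3 tape=YY_YY[Y]Y__   (q0,Y)→(q0,Y,→)
state=q0 head=4 tape=YY_YYY[Y]__   (q0,Y)→(q0,Y,→)
state=q0 head=5 tape=YY_YYYY[_]_   (q0,_)→(q2,Y,←)
state=q2 head=4 tape=YY_YYY[Y]Y_   (q2,Y)→(q1,_,←)
state=q1 head=3 tape=YY_YY[Y]_Y_   (q1,Y)→(q0,_,→)
state=q0 head=4 tape=YY_YY_[_]Y_   (q0,_)→(q2,Y,←)
state=q2 head=3 tape=YY_YY[_]YY_   (q2,_)→(q0,Y,→)
state=q0 head=4 tape=YY_YYY[Y]Y_   (q0,Y)→(q0,Y,→)
state=q0 head=5 tape=YY_YYYY[Y]_   (q0,Y)→(q0,Y,→)
state=q0 head=6 tape=YY_YYYYY[_]
After 34 steps: state q0, head at 6, tape YY_YYYYY.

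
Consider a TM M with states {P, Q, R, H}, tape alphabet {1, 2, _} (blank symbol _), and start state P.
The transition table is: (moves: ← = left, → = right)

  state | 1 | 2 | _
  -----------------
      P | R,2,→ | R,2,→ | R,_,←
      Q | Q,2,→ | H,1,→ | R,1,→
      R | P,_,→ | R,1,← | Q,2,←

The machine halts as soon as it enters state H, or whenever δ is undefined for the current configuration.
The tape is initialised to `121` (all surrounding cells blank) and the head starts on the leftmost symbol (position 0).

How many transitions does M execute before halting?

14

P | __[1]21_   read 1 → write 2, move →, go to R
R | __2[2]1_   read 2 → write 1, move ←, go to R
R | __[2]11_   read 2 → write 1, move ←, go to R
R | _[_]111_   read _ → write 2, move ←, go to Q
Q | [_]2111_   read _ → write 1, move →, go to R
R | 1[2]111_   read 2 → write 1, move ←, go to R
R | [1]1111_   read 1 → write _, move →, go to P
P | _[1]111_   read 1 → write 2, move →, go to R
R | _2[1]11_   read 1 → write _, move →, go to P
P | _2_[1]1_   read 1 → write 2, move →, go to R
R | _2_2[1]_   read 1 → write _, move →, go to P
P | _2_2_[_]   read _ → write _, move ←, go to R
R | _2_2[_]_   read _ → write 2, move ←, go to Q
Q | _2_[2]2_   read 2 → write 1, move →, go to H
H | _2_1[2]_
M halts after 14 transitions.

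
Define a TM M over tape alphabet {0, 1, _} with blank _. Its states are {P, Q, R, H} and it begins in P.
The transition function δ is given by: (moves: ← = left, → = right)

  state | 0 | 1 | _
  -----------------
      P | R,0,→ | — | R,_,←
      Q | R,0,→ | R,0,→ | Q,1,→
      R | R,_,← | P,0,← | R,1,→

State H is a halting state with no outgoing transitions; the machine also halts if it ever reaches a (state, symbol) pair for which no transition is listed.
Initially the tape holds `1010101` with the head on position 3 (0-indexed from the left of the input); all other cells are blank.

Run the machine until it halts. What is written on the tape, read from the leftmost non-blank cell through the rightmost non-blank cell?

10_____01

state=P head=3 tape=__101[0]101   (P,0)→(R,0,→)
state=R head=4 tape=__1010[1]01   (R,1)→(P,0,←)
state=P head=3 tape=__101[0]001   (P,0)→(R,0,→)
state=R head=4 tape=__1010[0]01   (R,0)→(R,_,←)
state=R head=3 tape=__101[0]_01   (R,0)→(R,_,←)
state=R head=2 tape=__10[1]__01   (R,1)→(P,0,←)
state=P head=1 tape=__1[0]0__01   (P,0)→(R,0,→)
state=R head=2 tape=__10[0]__01   (R,0)→(R,_,←)
state=R head=1 tape=__1[0]___01   (R,0)→(R,_,←)
state=R head=0 tape=__[1]____01   (R,1)→(P,0,←)
state=P head=-1 tape=_[_]0____01   (P,_)→(R,_,←)
state=R head=-2 tape=[_]_0____01   (R,_)→(R,1,→)
state=R head=-1 tape=1[_]0____01   (R,_)→(R,1,→)
state=R head=0 tape=11[0]____01   (R,0)→(R,_,←)
state=R head=-1 tape=1[1]_____01   (R,1)→(P,0,←)
state=P head=-2 tape=[1]0_____01
The non-blank tape span at halt is 10_____01.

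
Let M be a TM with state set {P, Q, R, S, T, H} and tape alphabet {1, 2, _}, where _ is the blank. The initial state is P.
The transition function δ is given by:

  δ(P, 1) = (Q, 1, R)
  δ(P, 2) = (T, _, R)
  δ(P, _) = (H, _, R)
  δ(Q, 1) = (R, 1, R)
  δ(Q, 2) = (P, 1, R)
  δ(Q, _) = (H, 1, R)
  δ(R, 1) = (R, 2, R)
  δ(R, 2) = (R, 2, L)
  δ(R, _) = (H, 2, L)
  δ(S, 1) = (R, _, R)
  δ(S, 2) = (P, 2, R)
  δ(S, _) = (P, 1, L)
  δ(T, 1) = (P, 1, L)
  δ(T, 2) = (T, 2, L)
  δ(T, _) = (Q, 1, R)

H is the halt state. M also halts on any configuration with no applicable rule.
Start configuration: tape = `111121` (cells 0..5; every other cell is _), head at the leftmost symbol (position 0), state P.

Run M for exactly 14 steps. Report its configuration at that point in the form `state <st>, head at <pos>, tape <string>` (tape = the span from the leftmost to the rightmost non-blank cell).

state H, head at -2, tape 2222221

state=P head=0 tape=__[1]11121   (P,1)→(Q,1,R)
state=Q head=1 tape=__1[1]1121   (Q,1)→(R,1,R)
state=R head=2 tape=__11[1]121   (R,1)→(R,2,R)
state=R head=3 tape=__112[1]21   (R,1)→(R,2,R)
state=R head=4 tape=__1122[2]1   (R,2)→(R,2,L)
state=R head=3 tape=__112[2]21   (R,2)→(R,2,L)
state=R head=2 tape=__11[2]221   (R,2)→(R,2,L)
state=R head=1 tape=__1[1]2221   (R,1)→(R,2,R)
state=R head=2 tape=__12[2]221   (R,2)→(R,2,L)
state=R head=1 tape=__1[2]2221   (R,2)→(R,2,L)
state=R head=0 tape=__[1]22221   (R,1)→(R,2,R)
state=R head=1 tape=__2[2]2221   (R,2)→(R,2,L)
state=R head=0 tape=__[2]22221   (R,2)→(R,2,L)
state=R head=-1 tape=_[_]222221   (R,_)→(H,2,L)
state=H head=-2 tape=[_]2222221
After 14 steps: state H, head at -2, tape 2222221.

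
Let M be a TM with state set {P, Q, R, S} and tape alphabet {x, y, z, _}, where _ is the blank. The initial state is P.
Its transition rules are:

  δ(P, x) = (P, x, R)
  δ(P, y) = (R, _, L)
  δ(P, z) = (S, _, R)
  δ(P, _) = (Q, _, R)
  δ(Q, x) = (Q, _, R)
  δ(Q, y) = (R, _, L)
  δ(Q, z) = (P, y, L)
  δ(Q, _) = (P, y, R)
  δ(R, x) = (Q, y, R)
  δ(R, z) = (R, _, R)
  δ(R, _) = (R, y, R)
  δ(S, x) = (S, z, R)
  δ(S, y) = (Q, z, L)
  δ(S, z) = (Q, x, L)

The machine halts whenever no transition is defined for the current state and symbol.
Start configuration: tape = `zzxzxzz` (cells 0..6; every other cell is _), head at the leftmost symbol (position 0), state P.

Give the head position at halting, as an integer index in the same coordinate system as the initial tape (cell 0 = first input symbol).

P | [z]zxzxzz   read z → write _, move R, go to S
S | _[z]xzxzz   read z → write x, move L, go to Q
Q | [_]xxzxzz   read _ → write y, move R, go to P
P | y[x]xzxzz   read x → write x, move R, go to P
P | yx[x]zxzz   read x → write x, move R, go to P
P | yxx[z]xzz   read z → write _, move R, go to S
S | yxx_[x]zz   read x → write z, move R, go to S
S | yxx_z[z]z   read z → write x, move L, go to Q
Q | yxx_[z]xz   read z → write y, move L, go to P
P | yxx[_]yxz   read _ → write _, move R, go to Q
Q | yxx_[y]xz   read y → write _, move L, go to R
R | yxx[_]_xz   read _ → write y, move R, go to R
R | yxxy[_]xz   read _ → write y, move R, go to R
R | yxxyy[x]z   read x → write y, move R, go to Q
Q | yxxyyy[z]   read z → write y, move L, go to P
P | yxxyy[y]y   read y → write _, move L, go to R
R | yxxy[y]_y
At halt the head is at cell 4.

4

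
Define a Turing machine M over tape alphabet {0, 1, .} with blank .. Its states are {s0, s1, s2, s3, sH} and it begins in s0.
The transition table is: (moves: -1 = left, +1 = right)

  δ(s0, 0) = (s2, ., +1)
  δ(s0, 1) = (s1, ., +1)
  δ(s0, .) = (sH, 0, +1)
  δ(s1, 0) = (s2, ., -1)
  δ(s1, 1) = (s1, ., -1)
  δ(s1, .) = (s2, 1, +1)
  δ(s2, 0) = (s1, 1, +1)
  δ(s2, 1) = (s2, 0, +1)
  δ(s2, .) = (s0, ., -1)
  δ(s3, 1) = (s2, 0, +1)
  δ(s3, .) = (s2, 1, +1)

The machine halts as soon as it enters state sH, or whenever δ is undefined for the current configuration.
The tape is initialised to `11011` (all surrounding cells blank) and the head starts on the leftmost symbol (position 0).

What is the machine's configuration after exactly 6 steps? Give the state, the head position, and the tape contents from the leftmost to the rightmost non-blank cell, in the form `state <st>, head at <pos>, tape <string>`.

s0 | [1]1011   read 1 → write ., move +1, go to s1
s1 | .[1]011   read 1 → write ., move -1, go to s1
s1 | [.].011   read . → write 1, move +1, go to s2
s2 | 1[.]011   read . → write ., move -1, go to s0
s0 | [1].011   read 1 → write ., move +1, go to s1
s1 | .[.]011   read . → write 1, move +1, go to s2
s2 | .1[0]11
After 6 steps: state s2, head at 2, tape 1011.

state s2, head at 2, tape 1011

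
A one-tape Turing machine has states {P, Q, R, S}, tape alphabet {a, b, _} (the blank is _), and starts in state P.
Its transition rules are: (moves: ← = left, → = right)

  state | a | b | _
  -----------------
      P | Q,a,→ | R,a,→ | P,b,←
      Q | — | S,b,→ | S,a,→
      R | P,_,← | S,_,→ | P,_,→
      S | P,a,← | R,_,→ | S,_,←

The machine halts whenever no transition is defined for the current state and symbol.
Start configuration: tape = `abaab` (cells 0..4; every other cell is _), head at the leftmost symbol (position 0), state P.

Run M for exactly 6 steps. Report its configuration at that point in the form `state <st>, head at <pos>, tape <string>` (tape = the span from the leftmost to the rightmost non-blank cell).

state=P head=0 tape=[a]baab   (P,a)→(Q,a,→)
state=Q head=1 tape=a[b]aab   (Q,b)→(S,b,→)
state=S head=2 tape=ab[a]ab   (S,a)→(P,a,←)
state=P head=1 tape=a[b]aab   (P,b)→(R,a,→)
state=R head=2 tape=aa[a]ab   (R,a)→(P,_,←)
state=P head=1 tape=a[a]_ab   (P,a)→(Q,a,→)
state=Q head=2 tape=aa[_]ab
After 6 steps: state Q, head at 2, tape aa_ab.

state Q, head at 2, tape aa_ab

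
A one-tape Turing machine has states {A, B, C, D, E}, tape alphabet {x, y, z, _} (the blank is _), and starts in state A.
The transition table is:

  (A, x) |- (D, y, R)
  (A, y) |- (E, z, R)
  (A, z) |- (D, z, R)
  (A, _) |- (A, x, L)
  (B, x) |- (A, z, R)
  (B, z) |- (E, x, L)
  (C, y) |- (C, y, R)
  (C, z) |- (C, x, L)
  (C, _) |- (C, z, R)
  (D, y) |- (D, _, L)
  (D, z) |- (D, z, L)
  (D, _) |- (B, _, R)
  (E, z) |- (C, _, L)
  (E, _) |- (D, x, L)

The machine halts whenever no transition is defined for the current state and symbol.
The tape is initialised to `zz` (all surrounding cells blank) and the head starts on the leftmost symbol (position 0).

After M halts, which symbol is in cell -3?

state=A head=0 tape=____[z]z__   (A,z)→(D,z,R)
state=D head=1 tape=____z[z]__   (D,z)→(D,z,L)
state=D head=0 tape=____[z]z__   (D,z)→(D,z,L)
state=D head=-1 tape=___[_]zz__   (D,_)→(B,_,R)
state=B head=0 tape=____[z]z__   (B,z)→(E,x,L)
state=E head=-1 tape=___[_]xz__   (E,_)→(D,x,L)
state=D head=-2 tape=__[_]xxz__   (D,_)→(B,_,R)
state=B head=-1 tape=___[x]xz__   (B,x)→(A,z,R)
state=A head=0 tape=___z[x]z__   (A,x)→(D,y,R)
state=D head=1 tape=___zy[z]__   (D,z)→(D,z,L)
state=D head=0 tape=___z[y]z__   (D,y)→(D,_,L)
state=D head=-1 tape=___[z]_z__   (D,z)→(D,z,L)
state=D head=-2 tape=__[_]z_z__   (D,_)→(B,_,R)
state=B head=-1 tape=___[z]_z__   (B,z)→(E,x,L)
state=E head=-2 tape=__[_]x_z__   (E,_)→(D,x,L)
state=D head=-3 tape=_[_]xx_z__   (D,_)→(B,_,R)
state=B head=-2 tape=__[x]x_z__   (B,x)→(A,z,R)
state=A head=-1 tape=__z[x]_z__   (A,x)→(D,y,R)
state=D head=0 tape=__zy[_]z__   (D,_)→(B,_,R)
state=B head=1 tape=__zy_[z]__   (B,z)→(E,x,L)
state=E head=0 tape=__zy[_]x__   (E,_)→(D,x,L)
state=D head=-1 tape=__z[y]xx__   (D,y)→(D,_,L)
state=D head=-2 tape=__[z]_xx__   (D,z)→(D,z,L)
state=D head=-3 tape=_[_]z_xx__   (D,_)→(B,_,R)
state=B head=-2 tape=__[z]_xx__   (B,z)→(E,x,L)
state=E head=-3 tape=_[_]x_xx__   (E,_)→(D,x,L)
state=D head=-4 tape=[_]xx_xx__   (D,_)→(B,_,R)
state=B head=-3 tape=_[x]x_xx__   (B,x)→(A,z,R)
state=A head=-2 tape=_z[x]_xx__   (A,x)→(D,y,R)
state=D head=-1 tape=_zy[_]xx__   (D,_)→(B,_,R)
state=B head=0 tape=_zy_[x]x__   (B,x)→(A,z,R)
state=A head=1 tape=_zy_z[x]__   (A,x)→(D,y,R)
state=D head=2 tape=_zy_zy[_]_   (D,_)→(B,_,R)
state=B head=3 tape=_zy_zy_[_]
Cell -3 holds z when M halts.

z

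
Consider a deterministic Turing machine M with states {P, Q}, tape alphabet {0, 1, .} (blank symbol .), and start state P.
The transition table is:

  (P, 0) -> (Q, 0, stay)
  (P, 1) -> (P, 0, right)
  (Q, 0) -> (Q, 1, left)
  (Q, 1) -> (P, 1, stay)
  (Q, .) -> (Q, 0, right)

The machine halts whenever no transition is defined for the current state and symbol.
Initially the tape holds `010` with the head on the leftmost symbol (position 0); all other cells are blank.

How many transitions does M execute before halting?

17

P | ..[0]10.   read 0 → write 0, move stay, go to Q
Q | ..[0]10.   read 0 → write 1, move left, go to Q
Q | .[.]110.   read . → write 0, move right, go to Q
Q | .0[1]10.   read 1 → write 1, move stay, go to P
P | .0[1]10.   read 1 → write 0, move right, go to P
P | .00[1]0.   read 1 → write 0, move right, go to P
P | .000[0].   read 0 → write 0, move stay, go to Q
Q | .000[0].   read 0 → write 1, move left, go to Q
Q | .00[0]1.   read 0 → write 1, move left, go to Q
Q | .0[0]11.   read 0 → write 1, move left, go to Q
Q | .[0]111.   read 0 → write 1, move left, go to Q
Q | [.]1111.   read . → write 0, move right, go to Q
Q | 0[1]111.   read 1 → write 1, move stay, go to P
P | 0[1]111.   read 1 → write 0, move right, go to P
P | 00[1]11.   read 1 → write 0, move right, go to P
P | 000[1]1.   read 1 → write 0, move right, go to P
P | 0000[1].   read 1 → write 0, move right, go to P
P | 00000[.]
M halts after 17 transitions.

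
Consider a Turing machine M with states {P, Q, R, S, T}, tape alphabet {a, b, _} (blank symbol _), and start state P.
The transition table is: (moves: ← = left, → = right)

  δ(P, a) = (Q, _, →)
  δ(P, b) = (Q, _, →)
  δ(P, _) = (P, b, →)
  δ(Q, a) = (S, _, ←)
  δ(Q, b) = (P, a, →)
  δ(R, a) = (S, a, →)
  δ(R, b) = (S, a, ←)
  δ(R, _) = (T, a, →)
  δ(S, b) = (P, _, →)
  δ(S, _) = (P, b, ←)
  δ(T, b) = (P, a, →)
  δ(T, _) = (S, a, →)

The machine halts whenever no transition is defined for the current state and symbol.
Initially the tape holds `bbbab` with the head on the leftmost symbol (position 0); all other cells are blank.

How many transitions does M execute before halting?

P | [b]bbab_   read b → write _, move →, go to Q
Q | _[b]bab_   read b → write a, move →, go to P
P | _a[b]ab_   read b → write _, move →, go to Q
Q | _a_[a]b_   read a → write _, move ←, go to S
S | _a[_]_b_   read _ → write b, move ←, go to P
P | _[a]b_b_   read a → write _, move →, go to Q
Q | __[b]_b_   read b → write a, move →, go to P
P | __a[_]b_   read _ → write b, move →, go to P
P | __ab[b]_   read b → write _, move →, go to Q
Q | __ab_[_]
M halts after 9 transitions.

9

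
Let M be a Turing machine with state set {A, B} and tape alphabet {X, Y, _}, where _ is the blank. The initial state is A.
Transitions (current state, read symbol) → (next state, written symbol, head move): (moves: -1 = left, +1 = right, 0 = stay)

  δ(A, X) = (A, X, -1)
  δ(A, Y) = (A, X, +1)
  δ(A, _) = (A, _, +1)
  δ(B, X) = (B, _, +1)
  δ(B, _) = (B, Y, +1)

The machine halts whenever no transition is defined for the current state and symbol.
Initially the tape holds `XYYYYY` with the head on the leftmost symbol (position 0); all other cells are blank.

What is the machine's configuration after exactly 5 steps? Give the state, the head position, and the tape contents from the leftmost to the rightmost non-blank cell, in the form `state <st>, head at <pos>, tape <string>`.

state A, head at -1, tape XYYYYY

A | _[X]YYYYY   read X → write X, move -1, go to A
A | [_]XYYYYY   read _ → write _, move +1, go to A
A | _[X]YYYYY   read X → write X, move -1, go to A
A | [_]XYYYYY   read _ → write _, move +1, go to A
A | _[X]YYYYY   read X → write X, move -1, go to A
A | [_]XYYYYY
After 5 steps: state A, head at -1, tape XYYYYY.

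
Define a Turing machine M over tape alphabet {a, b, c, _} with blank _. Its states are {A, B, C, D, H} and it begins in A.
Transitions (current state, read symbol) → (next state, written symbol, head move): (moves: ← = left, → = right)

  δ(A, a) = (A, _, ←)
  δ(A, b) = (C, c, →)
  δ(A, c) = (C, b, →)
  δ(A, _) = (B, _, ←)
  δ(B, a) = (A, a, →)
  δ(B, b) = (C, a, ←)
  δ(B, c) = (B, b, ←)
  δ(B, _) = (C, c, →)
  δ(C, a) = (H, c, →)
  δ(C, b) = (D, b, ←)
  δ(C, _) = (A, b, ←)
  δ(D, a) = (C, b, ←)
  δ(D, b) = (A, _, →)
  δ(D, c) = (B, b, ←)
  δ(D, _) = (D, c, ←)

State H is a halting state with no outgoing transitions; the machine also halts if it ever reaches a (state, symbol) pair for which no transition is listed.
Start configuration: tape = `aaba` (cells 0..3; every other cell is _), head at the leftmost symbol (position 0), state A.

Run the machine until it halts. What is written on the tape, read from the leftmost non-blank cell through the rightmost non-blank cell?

ccba

A | __[a]aba   read a → write _, move ←, go to A
A | _[_]_aba   read _ → write _, move ←, go to B
B | [_]__aba   read _ → write c, move →, go to C
C | c[_]_aba   read _ → write b, move ←, go to A
A | [c]b_aba   read c → write b, move →, go to C
C | b[b]_aba   read b → write b, move ←, go to D
D | [b]b_aba   read b → write _, move →, go to A
A | _[b]_aba   read b → write c, move →, go to C
C | _c[_]aba   read _ → write b, move ←, go to A
A | _[c]baba   read c → write b, move →, go to C
C | _b[b]aba   read b → write b, move ←, go to D
D | _[b]baba   read b → write _, move →, go to A
A | __[b]aba   read b → write c, move →, go to C
C | __c[a]ba   read a → write c, move →, go to H
H | __cc[b]a
The non-blank tape span at halt is ccba.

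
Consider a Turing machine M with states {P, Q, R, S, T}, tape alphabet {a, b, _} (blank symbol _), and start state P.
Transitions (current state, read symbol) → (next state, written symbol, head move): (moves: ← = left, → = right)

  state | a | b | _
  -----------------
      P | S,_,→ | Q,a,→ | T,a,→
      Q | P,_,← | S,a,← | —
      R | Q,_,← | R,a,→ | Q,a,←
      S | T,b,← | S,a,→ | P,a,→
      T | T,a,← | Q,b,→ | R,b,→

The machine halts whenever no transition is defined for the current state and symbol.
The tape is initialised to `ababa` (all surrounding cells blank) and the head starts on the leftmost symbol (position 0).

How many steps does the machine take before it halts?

23

P | __[a]baba   read a → write _, move →, go to S
S | ___[b]aba   read b → write a, move →, go to S
S | ___a[a]ba   read a → write b, move ←, go to T
T | ___[a]bba   read a → write a, move ←, go to T
T | __[_]abba   read _ → write b, move →, go to R
R | __b[a]bba   read a → write _, move ←, go to Q
Q | __[b]_bba   read b → write a, move ←, go to S
S | _[_]a_bba   read _ → write a, move →, go to P
P | _a[a]_bba   read a → write _, move →, go to S
S | _a_[_]bba   read _ → write a, move →, go to P
P | _a_a[b]ba   read b → write a, move →, go to Q
Q | _a_aa[b]a   read b → write a, move ←, go to S
S | _a_a[a]aa   read a → write b, move ←, go to T
T | _a_[a]baa   read a → write a, move ←, go to T
T | _a[_]abaa   read _ → write b, move →, go to R
R | _ab[a]baa   read a → write _, move ←, go to Q
Q | _a[b]_baa   read b → write a, move ←, go to S
S | _[a]a_baa   read a → write b, move ←, go to T
T | [_]ba_baa   read _ → write b, move →, go to R
R | b[b]a_baa   read b → write a, move →, go to R
R | ba[a]_baa   read a → write _, move ←, go to Q
Q | b[a]__baa   read a → write _, move ←, go to P
P | [b]___baa   read b → write a, move →, go to Q
Q | a[_]__baa
M halts after 23 transitions.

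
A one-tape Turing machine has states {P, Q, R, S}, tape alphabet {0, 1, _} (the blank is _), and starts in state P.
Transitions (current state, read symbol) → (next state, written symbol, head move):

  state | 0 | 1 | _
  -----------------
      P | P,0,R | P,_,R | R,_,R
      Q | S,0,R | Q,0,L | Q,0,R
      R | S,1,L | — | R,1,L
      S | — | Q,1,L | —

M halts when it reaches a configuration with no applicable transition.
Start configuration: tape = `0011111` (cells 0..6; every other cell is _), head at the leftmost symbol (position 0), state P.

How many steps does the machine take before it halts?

P | [0]011111__   read 0 → write 0, move R, go to P
P | 0[0]11111__   read 0 → write 0, move R, go to P
P | 00[1]1111__   read 1 → write _, move R, go to P
P | 00_[1]111__   read 1 → write _, move R, go to P
P | 00__[1]11__   read 1 → write _, move R, go to P
P | 00___[1]1__   read 1 → write _, move R, go to P
P | 00____[1]__   read 1 → write _, move R, go to P
P | 00_____[_]_   read _ → write _, move R, go to R
R | 00______[_]   read _ → write 1, move L, go to R
R | 00_____[_]1   read _ → write 1, move L, go to R
R | 00____[_]11   read _ → write 1, move L, go to R
R | 00___[_]111   read _ → write 1, move L, go to R
R | 00__[_]1111   read _ → write 1, move L, go to R
R | 00_[_]11111   read _ → write 1, move L, go to R
R | 00[_]111111   read _ → write 1, move L, go to R
R | 0[0]1111111   read 0 → write 1, move L, go to S
S | [0]11111111
M halts after 16 transitions.

16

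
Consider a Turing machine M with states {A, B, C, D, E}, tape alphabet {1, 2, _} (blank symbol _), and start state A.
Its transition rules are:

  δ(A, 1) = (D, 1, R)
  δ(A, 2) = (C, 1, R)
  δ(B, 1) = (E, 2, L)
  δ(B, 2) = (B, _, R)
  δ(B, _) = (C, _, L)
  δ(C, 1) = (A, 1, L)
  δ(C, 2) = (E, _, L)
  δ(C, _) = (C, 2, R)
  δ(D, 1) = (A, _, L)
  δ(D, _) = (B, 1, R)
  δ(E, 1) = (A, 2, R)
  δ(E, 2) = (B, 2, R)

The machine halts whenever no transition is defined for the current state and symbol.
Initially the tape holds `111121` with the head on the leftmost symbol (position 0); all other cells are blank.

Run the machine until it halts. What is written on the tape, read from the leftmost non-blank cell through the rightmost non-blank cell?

1211_2

A | [1]11121   read 1 → write 1, move R, go to D
D | 1[1]1121   read 1 → write _, move L, go to A
A | [1]_1121   read 1 → write 1, move R, go to D
D | 1[_]1121   read _ → write 1, move R, go to B
B | 11[1]121   read 1 → write 2, move L, go to E
E | 1[1]2121   read 1 → write 2, move R, go to A
A | 12[2]121   read 2 → write 1, move R, go to C
C | 121[1]21   read 1 → write 1, move L, go to A
A | 12[1]121   read 1 → write 1, move R, go to D
D | 121[1]21   read 1 → write _, move L, go to A
A | 12[1]_21   read 1 → write 1, move R, go to D
D | 121[_]21   read _ → write 1, move R, go to B
B | 1211[2]1   read 2 → write _, move R, go to B
B | 1211_[1]   read 1 → write 2, move L, go to E
E | 1211[_]2
The non-blank tape span at halt is 1211_2.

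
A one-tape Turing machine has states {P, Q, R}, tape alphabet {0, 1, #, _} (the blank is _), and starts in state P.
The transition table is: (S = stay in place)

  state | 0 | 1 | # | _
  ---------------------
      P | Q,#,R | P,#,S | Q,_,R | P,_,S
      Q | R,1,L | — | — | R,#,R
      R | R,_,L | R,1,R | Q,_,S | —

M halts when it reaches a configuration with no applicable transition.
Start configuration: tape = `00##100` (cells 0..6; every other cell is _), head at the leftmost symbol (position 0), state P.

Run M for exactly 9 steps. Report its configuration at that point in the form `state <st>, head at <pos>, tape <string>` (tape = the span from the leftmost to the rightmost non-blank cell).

state=P head=0 tape=[0]0##100   (P,0)→(Q,#,R)
state=Q head=1 tape=#[0]##100   (Q,0)→(R,1,L)
state=R head=0 tape=[#]1##100   (R,#)→(Q,_,S)
state=Q head=0 tape=[_]1##100   (Q,_)→(R,#,R)
state=R head=1 tape=#[1]##100   (R,1)→(R,1,R)
state=R head=2 tape=#1[#]#100   (R,#)→(Q,_,S)
state=Q head=2 tape=#1[_]#100   (Q,_)→(R,#,R)
state=R head=3 tape=#1#[#]100   (R,#)→(Q,_,S)
state=Q head=3 tape=#1#[_]100   (Q,_)→(R,#,R)
state=R head=4 tape=#1##[1]00
After 9 steps: state R, head at 4, tape #1##100.

state R, head at 4, tape #1##100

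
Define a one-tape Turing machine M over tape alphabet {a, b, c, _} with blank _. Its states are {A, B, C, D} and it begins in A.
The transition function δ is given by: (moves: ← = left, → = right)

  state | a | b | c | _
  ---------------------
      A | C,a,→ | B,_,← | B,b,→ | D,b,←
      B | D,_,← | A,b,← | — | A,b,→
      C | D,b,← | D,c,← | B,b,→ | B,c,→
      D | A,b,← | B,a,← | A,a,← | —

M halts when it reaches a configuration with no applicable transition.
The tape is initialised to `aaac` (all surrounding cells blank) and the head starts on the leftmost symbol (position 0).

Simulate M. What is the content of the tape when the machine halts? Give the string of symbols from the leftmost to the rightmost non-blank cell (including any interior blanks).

bbbac

A | __[a]aac   read a → write a, move →, go to C
C | __a[a]ac   read a → write b, move ←, go to D
D | __[a]bac   read a → write b, move ←, go to A
A | _[_]bbac   read _ → write b, move ←, go to D
D | [_]bbbac
The non-blank tape span at halt is bbbac.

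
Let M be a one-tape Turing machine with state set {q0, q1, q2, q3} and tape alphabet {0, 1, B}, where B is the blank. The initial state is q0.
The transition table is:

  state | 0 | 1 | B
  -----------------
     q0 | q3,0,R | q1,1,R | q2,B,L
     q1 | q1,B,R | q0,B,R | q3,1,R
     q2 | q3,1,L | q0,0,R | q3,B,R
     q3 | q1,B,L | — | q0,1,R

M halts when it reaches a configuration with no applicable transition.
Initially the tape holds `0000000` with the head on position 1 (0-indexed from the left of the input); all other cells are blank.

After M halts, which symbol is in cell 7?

1

state=q0 head=1 tape=0[0]00000BBB   (q0,0)→(q3,0,R)
state=q3 head=2 tape=00[0]0000BBB   (q3,0)→(q1,B,L)
state=q1 head=1 tape=0[0]B0000BBB   (q1,0)→(q1,B,R)
state=q1 head=2 tape=0B[B]0000BBB   (q1,B)→(q3,1,R)
state=q3 head=3 tape=0B1[0]000BBB   (q3,0)→(q1,B,L)
state=q1 head=2 tape=0B[1]B000BBB   (q1,1)→(q0,B,R)
state=q0 head=3 tape=0BB[B]000BBB   (q0,B)→(q2,B,L)
state=q2 head=2 tape=0B[B]B000BBB   (q2,B)→(q3,B,R)
state=q3 head=3 tape=0BB[B]000BBB   (q3,B)→(q0,1,R)
state=q0 head=4 tape=0BB1[0]00BBB   (q0,0)→(q3,0,R)
state=q3 head=5 tape=0BB10[0]0BBB   (q3,0)→(q1,B,L)
state=q1 head=4 tape=0BB1[0]B0BBB   (q1,0)→(q1,B,R)
state=q1 head=5 tape=0BB1B[B]0BBB   (q1,B)→(q3,1,R)
state=q3 head=6 tape=0BB1B1[0]BBB   (q3,0)→(q1,B,L)
state=q1 head=5 tape=0BB1B[1]BBBB   (q1,1)→(q0,B,R)
state=q0 head=6 tape=0BB1BB[B]BBB   (q0,B)→(q2,B,L)
state=q2 head=5 tape=0BB1B[B]BBBB   (q2,B)→(q3,B,R)
state=q3 head=6 tape=0BB1BB[B]BBB   (q3,B)→(q0,1,R)
state=q0 head=7 tape=0BB1BB1[B]BB   (q0,B)→(q2,B,L)
state=q2 head=6 tape=0BB1BB[1]BBB   (q2,1)→(q0,0,R)
state=q0 head=7 tape=0BB1BB0[B]BB   (q0,B)→(q2,B,L)
state=q2 head=6 tape=0BB1BB[0]BBB   (q2,0)→(q3,1,L)
state=q3 head=5 tape=0BB1B[B]1BBB   (q3,B)→(q0,1,R)
state=q0 head=6 tape=0BB1B1[1]BBB   (q0,1)→(q1,1,R)
state=q1 head=7 tape=0BB1B11[B]BB   (q1,B)→(q3,1,R)
state=q3 head=8 tape=0BB1B111[B]B   (q3,B)→(q0,1,R)
state=q0 head=9 tape=0BB1B1111[B]   (q0,B)→(q2,B,L)
state=q2 head=8 tape=0BB1B111[1]B   (q2,1)→(q0,0,R)
state=q0 head=9 tape=0BB1B1110[B]   (q0,B)→(q2,B,L)
state=q2 head=8 tape=0BB1B111[0]B   (q2,0)→(q3,1,L)
state=q3 head=7 tape=0BB1B11[1]1B
Cell 7 holds 1 when M halts.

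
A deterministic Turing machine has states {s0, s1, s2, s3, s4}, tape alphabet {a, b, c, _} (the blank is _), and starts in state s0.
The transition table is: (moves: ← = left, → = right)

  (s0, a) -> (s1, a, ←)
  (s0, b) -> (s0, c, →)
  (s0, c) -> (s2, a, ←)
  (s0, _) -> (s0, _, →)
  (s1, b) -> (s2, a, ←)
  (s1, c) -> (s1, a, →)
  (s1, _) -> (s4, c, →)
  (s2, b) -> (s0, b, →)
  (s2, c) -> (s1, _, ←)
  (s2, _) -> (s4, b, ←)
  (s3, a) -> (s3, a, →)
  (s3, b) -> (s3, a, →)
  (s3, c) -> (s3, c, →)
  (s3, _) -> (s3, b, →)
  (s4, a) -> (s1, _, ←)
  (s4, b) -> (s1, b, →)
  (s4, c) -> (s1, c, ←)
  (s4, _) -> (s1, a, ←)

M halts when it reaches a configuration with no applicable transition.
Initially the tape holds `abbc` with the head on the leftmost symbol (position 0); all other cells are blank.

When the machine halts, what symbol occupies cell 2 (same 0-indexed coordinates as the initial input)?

a

s0 | _[a]bbc   read a → write a, move ←, go to s1
s1 | [_]abbc   read _ → write c, move →, go to s4
s4 | c[a]bbc   read a → write _, move ←, go to s1
s1 | [c]_bbc   read c → write a, move →, go to s1
s1 | a[_]bbc   read _ → write c, move →, go to s4
s4 | ac[b]bc   read b → write b, move →, go to s1
s1 | acb[b]c   read b → write a, move ←, go to s2
s2 | ac[b]ac   read b → write b, move →, go to s0
s0 | acb[a]c   read a → write a, move ←, go to s1
s1 | ac[b]ac   read b → write a, move ←, go to s2
s2 | a[c]aac   read c → write _, move ←, go to s1
s1 | [a]_aac
Cell 2 holds a when M halts.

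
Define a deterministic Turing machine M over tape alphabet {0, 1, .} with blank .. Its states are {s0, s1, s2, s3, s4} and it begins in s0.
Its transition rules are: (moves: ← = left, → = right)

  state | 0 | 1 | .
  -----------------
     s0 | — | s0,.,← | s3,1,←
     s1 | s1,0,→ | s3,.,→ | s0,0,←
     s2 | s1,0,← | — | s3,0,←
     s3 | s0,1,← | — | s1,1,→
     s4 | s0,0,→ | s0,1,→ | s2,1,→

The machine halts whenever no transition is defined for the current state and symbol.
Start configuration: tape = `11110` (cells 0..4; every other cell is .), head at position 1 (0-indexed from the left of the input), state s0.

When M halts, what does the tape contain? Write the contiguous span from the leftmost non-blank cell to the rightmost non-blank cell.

11.0110

s0 | ..1[1]110   read 1 → write ., move ←, go to s0
s0 | ..[1].110   read 1 → write ., move ←, go to s0
s0 | .[.]..110   read . → write 1, move ←, go to s3
s3 | [.]1..110   read . → write 1, move →, go to s1
s1 | 1[1]..110   read 1 → write ., move →, go to s3
s3 | 1.[.].110   read . → write 1, move →, go to s1
s1 | 1.1[.]110   read . → write 0, move ←, go to s0
s0 | 1.[1]0110   read 1 → write ., move ←, go to s0
s0 | 1[.].0110   read . → write 1, move ←, go to s3
s3 | [1]1.0110
The non-blank tape span at halt is 11.0110.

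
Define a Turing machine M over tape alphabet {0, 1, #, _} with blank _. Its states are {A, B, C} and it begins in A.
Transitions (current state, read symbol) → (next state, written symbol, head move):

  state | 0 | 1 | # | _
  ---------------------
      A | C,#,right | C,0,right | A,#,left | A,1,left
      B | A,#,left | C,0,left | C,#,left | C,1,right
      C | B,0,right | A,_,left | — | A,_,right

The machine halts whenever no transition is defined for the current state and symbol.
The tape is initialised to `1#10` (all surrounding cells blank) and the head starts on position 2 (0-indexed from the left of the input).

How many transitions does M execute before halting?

A | 1#[1]0_____   read 1 → write 0, move right, go to C
C | 1#0[0]_____   read 0 → write 0, move right, go to B
B | 1#00[_]____   read _ → write 1, move right, go to C
C | 1#001[_]___   read _ → write _, move right, go to A
A | 1#001_[_]__   read _ → write 1, move left, go to A
A | 1#001[_]1__   read _ → write 1, move left, go to A
A | 1#00[1]11__   read 1 → write 0, move right, go to C
C | 1#000[1]1__   read 1 → write _, move left, go to A
A | 1#00[0]_1__   read 0 → write #, move right, go to C
C | 1#00#[_]1__   read _ → write _, move right, go to A
A | 1#00#_[1]__   read 1 → write 0, move right, go to C
C | 1#00#_0[_]_   read _ → write _, move right, go to A
A | 1#00#_0_[_]   read _ → write 1, move left, go to A
A | 1#00#_0[_]1   read _ → write 1, move left, go to A
A | 1#00#_[0]11   read 0 → write #, move right, go to C
C | 1#00#_#[1]1   read 1 → write _, move left, go to A
A | 1#00#_[#]_1   read # → write #, move left, go to A
A | 1#00#[_]#_1   read _ → write 1, move left, go to A
A | 1#00[#]1#_1   read # → write #, move left, go to A
A | 1#0[0]#1#_1   read 0 → write #, move right, go to C
C | 1#0#[#]1#_1
M halts after 20 transitions.

20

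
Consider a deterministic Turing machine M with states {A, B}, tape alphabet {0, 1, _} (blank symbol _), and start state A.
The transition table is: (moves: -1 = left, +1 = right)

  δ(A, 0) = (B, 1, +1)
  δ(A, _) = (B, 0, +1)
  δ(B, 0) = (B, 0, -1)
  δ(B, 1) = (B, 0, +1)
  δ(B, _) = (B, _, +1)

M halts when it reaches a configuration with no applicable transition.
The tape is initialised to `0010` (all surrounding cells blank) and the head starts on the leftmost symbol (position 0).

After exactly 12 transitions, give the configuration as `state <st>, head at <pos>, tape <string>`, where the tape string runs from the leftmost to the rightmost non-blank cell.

state B, head at 0, tape 0010

state=A head=0 tape=_[0]010   (A,0)→(B,1,+1)
state=B head=1 tape=_1[0]10   (B,0)→(B,0,-1)
state=B head=0 tape=_[1]010   (B,1)→(B,0,+1)
state=B head=1 tape=_0[0]10   (B,0)→(B,0,-1)
state=B head=0 tape=_[0]010   (B,0)→(B,0,-1)
state=B head=-1 tape=[_]0010   (B,_)→(B,_,+1)
state=B head=0 tape=_[0]010   (B,0)→(B,0,-1)
state=B head=-1 tape=[_]0010   (B,_)→(B,_,+1)
state=B head=0 tape=_[0]010   (B,0)→(B,0,-1)
state=B head=-1 tape=[_]0010   (B,_)→(B,_,+1)
state=B head=0 tape=_[0]010   (B,0)→(B,0,-1)
state=B head=-1 tape=[_]0010   (B,_)→(B,_,+1)
state=B head=0 tape=_[0]010
After 12 steps: state B, head at 0, tape 0010.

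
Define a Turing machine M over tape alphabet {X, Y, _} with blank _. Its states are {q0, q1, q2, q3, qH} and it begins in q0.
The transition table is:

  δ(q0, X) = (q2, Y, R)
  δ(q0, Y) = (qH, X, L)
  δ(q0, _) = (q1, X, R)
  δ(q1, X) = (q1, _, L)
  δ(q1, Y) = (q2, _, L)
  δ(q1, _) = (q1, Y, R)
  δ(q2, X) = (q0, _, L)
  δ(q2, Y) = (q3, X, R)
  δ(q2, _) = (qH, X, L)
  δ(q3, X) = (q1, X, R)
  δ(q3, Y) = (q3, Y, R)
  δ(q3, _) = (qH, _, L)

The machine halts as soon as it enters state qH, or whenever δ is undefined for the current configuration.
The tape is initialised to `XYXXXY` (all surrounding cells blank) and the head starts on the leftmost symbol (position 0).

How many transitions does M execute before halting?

8

q0 | __[X]YXXXY   read X → write Y, move R, go to q2
q2 | __Y[Y]XXXY   read Y → write X, move R, go to q3
q3 | __YX[X]XXY   read X → write X, move R, go to q1
q1 | __YXX[X]XY   read X → write _, move L, go to q1
q1 | __YX[X]_XY   read X → write _, move L, go to q1
q1 | __Y[X]__XY   read X → write _, move L, go to q1
q1 | __[Y]___XY   read Y → write _, move L, go to q2
q2 | _[_]____XY   read _ → write X, move L, go to qH
qH | [_]X____XY
M halts after 8 transitions.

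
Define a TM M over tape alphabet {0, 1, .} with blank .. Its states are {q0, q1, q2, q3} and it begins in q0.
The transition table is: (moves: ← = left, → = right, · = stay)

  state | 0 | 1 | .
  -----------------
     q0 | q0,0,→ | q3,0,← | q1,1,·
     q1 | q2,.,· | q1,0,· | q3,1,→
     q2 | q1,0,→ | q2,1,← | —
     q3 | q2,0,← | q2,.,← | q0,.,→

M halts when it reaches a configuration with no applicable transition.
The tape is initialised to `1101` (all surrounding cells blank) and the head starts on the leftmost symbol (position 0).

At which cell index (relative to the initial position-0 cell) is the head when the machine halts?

q0 | .[1]101   read 1 → write 0, move ←, go to q3
q3 | [.]0101   read . → write ., move →, go to q0
q0 | .[0]101   read 0 → write 0, move →, go to q0
q0 | .0[1]01   read 1 → write 0, move ←, go to q3
q3 | .[0]001   read 0 → write 0, move ←, go to q2
q2 | [.]0001
At halt the head is at cell -1.

-1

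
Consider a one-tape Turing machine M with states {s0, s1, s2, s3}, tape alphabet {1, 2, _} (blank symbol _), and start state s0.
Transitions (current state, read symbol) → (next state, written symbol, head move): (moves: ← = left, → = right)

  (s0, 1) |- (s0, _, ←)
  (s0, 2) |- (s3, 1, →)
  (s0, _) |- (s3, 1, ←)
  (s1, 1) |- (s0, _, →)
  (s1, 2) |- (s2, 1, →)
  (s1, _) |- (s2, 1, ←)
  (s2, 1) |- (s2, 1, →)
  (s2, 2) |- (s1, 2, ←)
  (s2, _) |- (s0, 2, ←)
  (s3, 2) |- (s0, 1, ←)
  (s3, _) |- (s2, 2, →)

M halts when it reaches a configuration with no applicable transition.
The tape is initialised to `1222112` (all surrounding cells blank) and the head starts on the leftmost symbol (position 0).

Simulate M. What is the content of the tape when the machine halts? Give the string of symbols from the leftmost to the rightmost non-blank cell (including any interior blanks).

11_122112

state=s0 head=0 tape=__[1]222112   (s0,1)→(s0,_,←)
state=s0 head=-1 tape=_[_]_222112   (s0,_)→(s3,1,←)
state=s3 head=-2 tape=[_]1_222112   (s3,_)→(s2,2,→)
state=s2 head=-1 tape=2[1]_222112   (s2,1)→(s2,1,→)
state=s2 head=0 tape=21[_]222112   (s2,_)→(s0,2,←)
state=s0 head=-1 tape=2[1]2222112   (s0,1)→(s0,_,←)
state=s0 head=-2 tape=[2]_2222112   (s0,2)→(s3,1,→)
state=s3 head=-1 tape=1[_]2222112   (s3,_)→(s2,2,→)
state=s2 head=0 tape=12[2]222112   (s2,2)→(s1,2,←)
state=s1 head=-1 tape=1[2]2222112   (s1,2)→(s2,1,→)
state=s2 head=0 tape=11[2]222112   (s2,2)→(s1,2,←)
state=s1 head=-1 tape=1[1]2222112   (s1,1)→(s0,_,→)
state=s0 head=0 tape=1_[2]222112   (s0,2)→(s3,1,→)
state=s3 head=1 tape=1_1[2]22112   (s3,2)→(s0,1,←)
state=s0 head=0 tape=1_[1]122112   (s0,1)→(s0,_,←)
state=s0 head=-1 tape=1[_]_122112   (s0,_)→(s3,1,←)
state=s3 head=-2 tape=[1]1_122112
The non-blank tape span at halt is 11_122112.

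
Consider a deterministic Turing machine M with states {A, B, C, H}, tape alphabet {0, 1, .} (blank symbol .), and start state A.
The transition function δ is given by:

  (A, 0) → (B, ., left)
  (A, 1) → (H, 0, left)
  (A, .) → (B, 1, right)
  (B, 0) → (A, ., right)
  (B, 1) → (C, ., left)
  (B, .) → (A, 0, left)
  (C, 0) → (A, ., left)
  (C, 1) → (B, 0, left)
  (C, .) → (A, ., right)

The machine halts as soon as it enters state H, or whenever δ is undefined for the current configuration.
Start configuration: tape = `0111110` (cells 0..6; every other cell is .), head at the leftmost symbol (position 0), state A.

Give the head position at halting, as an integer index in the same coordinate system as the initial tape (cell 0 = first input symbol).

state=A head=0 tape=...[0]111110   (A,0)→(B,.,left)
state=B head=-1 tape=..[.].111110   (B,.)→(A,0,left)
state=A head=-2 tape=.[.]0.111110   (A,.)→(B,1,right)
state=B head=-1 tape=.1[0].111110   (B,0)→(A,.,right)
state=A head=0 tape=.1.[.]111110   (A,.)→(B,1,right)
state=B head=1 tape=.1.1[1]11110   (B,1)→(C,.,left)
state=C head=0 tape=.1.[1].11110   (C,1)→(B,0,left)
state=B head=-1 tape=.1[.]0.11110   (B,.)→(A,0,left)
state=A head=-2 tape=.[1]00.11110   (A,1)→(H,0,left)
state=H head=-3 tape=[.]000.11110
At halt the head is at cell -3.

-3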